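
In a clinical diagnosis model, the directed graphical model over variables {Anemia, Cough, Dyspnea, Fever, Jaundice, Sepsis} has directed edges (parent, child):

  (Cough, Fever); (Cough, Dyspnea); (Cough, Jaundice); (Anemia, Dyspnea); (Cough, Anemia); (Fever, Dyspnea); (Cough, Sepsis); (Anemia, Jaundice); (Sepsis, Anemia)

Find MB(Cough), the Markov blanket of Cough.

{Anemia, Dyspnea, Fever, Jaundice, Sepsis}

Cough's children: Anemia, Dyspnea, Fever, Jaundice, Sepsis.
Cough has no parents.
For each child, the remaining parents (spouses of Cough):
  Sepsis: no additional parents.
  parents(Anemia) \ {Cough} = {Sepsis}.
  Fever has no other parent.
  parents(Jaundice) \ {Cough} = {Anemia}.
  Dyspnea also has parents Anemia, Fever.
MB(Cough) = {Anemia, Dyspnea, Fever, Jaundice, Sepsis}.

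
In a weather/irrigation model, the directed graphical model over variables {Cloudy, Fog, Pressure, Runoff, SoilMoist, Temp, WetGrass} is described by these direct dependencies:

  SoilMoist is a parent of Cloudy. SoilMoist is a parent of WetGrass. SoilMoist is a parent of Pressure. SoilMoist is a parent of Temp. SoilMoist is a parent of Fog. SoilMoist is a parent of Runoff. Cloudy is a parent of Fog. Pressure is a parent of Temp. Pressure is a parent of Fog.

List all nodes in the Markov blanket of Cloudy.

A node's Markov blanket = Pa ∪ Ch ∪ (parents of Ch other than the node itself).
Pa(Cloudy) = {SoilMoist}.
Cloudy's children: Fog.
For each child, the remaining parents (spouses of Cloudy):
  parents(Fog) \ {Cloudy} = {Pressure, SoilMoist}.
So the Markov blanket of Cloudy is {Fog, Pressure, SoilMoist}.

{Fog, Pressure, SoilMoist}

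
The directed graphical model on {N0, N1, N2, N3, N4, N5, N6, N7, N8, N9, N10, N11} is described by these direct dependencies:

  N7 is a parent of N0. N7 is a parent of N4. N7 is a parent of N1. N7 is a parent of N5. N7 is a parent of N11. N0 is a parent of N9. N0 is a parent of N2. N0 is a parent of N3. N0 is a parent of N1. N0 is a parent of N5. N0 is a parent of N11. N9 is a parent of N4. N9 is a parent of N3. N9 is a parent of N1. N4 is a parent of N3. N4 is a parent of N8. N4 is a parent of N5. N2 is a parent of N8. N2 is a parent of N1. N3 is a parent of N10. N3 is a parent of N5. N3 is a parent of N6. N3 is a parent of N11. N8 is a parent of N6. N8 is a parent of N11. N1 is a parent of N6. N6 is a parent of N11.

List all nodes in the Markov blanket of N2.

The Markov blanket of a node is its parents, its children, and the other parents of its children.
Parents of N2: N0.
Ch(N2) = {N1, N8}.
For each child, the remaining parents (spouses of N2):
  N8 also has parent N4.
  N1 also has parents N0, N7, N9.
Taking the union gives {N0, N1, N4, N7, N8, N9}.

{N0, N1, N4, N7, N8, N9}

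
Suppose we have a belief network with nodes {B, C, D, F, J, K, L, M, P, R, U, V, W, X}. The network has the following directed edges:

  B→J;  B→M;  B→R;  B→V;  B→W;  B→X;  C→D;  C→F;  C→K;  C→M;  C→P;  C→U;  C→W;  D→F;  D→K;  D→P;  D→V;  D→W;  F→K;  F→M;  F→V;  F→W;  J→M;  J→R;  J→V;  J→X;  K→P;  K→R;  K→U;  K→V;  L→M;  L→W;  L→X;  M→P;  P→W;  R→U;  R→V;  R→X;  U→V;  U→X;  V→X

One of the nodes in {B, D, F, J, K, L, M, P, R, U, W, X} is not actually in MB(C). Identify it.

X

Recall MB(v) = parents ∪ children ∪ spouses, where spouses are the other parents of v's children.
C's parents: none.
Children of C: D, F, K, M, P, U, W.
Co-parents of C (other parents of its children):
  D: no additional parents.
  parents(F) \ {C} = {D}.
  parents(K) \ {C} = {D, F}.
  parents(M) \ {C} = {B, F, J, L}.
  P's other parents are D, K, M.
  U also has parents K, R.
  parents(W) \ {C} = {B, D, F, L, P}.
MB(C) = {B, D, F, J, K, L, M, P, R, U, W}.
X is neither a parent, child, nor co-parent of C, so it does not belong.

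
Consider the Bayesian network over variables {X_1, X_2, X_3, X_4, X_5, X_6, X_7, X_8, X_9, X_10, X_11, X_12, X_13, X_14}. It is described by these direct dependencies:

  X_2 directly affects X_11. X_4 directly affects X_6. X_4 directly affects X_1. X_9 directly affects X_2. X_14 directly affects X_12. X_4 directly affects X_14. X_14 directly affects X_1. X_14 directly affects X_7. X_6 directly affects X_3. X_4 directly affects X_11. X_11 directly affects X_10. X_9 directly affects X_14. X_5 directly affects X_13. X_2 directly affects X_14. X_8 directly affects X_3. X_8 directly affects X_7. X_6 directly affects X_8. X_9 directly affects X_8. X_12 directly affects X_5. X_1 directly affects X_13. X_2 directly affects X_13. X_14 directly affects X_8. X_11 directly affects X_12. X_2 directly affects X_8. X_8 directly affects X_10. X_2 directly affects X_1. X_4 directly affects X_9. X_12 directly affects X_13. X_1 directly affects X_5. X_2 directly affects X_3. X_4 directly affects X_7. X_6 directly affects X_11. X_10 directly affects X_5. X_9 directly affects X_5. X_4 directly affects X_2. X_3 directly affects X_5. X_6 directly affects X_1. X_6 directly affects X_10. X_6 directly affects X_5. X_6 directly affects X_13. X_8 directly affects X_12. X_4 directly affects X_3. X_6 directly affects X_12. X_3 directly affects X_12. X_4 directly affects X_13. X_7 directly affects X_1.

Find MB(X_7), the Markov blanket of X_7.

{X_1, X_2, X_4, X_6, X_8, X_14}

X_7's children: X_1.
Parents of X_7: X_4, X_8, X_14.
Other parents of X_7's children:
  X_1: X_2, X_4, X_6, X_14
Union: {X_4, X_8, X_14} ∪ {X_1} ∪ {X_2, X_4, X_6, X_14} = {X_1, X_2, X_4, X_6, X_8, X_14}.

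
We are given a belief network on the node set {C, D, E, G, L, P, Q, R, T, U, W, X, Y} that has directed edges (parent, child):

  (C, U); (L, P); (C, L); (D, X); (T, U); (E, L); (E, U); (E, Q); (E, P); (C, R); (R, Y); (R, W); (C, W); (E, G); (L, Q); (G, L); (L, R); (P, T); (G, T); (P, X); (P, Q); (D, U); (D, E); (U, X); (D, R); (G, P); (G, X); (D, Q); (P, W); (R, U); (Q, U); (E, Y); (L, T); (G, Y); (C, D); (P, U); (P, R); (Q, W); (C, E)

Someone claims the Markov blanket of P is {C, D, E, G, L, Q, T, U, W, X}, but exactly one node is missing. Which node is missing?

P has parents E, G, L.
P has children Q, R, T, U, W, X.
Co-parents of P (other parents of its children):
  Q: D, E, L
  R: C, D, L
  T: G, L
  U: C, D, E, Q, R, T
  W: C, Q, R
  X: D, G, U
MB(P) = {C, D, E, G, L, Q, R, T, U, W, X}.
Comparing with the claimed set, R is missing.

R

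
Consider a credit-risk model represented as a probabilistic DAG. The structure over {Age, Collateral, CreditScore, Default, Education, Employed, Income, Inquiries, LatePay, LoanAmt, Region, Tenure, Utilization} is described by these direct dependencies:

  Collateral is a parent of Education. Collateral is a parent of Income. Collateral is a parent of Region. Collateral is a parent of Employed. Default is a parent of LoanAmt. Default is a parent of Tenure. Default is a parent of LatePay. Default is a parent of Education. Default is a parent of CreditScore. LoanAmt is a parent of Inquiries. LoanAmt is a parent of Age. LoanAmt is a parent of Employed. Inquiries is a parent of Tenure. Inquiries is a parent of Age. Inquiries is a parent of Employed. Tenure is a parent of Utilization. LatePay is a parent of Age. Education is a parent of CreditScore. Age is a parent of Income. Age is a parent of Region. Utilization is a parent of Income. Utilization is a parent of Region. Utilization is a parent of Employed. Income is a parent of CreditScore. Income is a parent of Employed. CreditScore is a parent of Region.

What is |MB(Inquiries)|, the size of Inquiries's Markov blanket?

9

Recall MB(v) = parents ∪ children ∪ spouses, where spouses are the other parents of v's children.
Inquiries's parents: LoanAmt.
Children of Inquiries: Age, Employed, Tenure.
Co-parents of Inquiries (other parents of its children):
  Tenure's other parent is Default.
  parents(Age) \ {Inquiries} = {LatePay, LoanAmt}.
  Employed's other parents are Collateral, Income, LoanAmt, Utilization.
MB(Inquiries) = {Age, Collateral, Default, Employed, Income, LatePay, LoanAmt, Tenure, Utilization}, which has 9 nodes.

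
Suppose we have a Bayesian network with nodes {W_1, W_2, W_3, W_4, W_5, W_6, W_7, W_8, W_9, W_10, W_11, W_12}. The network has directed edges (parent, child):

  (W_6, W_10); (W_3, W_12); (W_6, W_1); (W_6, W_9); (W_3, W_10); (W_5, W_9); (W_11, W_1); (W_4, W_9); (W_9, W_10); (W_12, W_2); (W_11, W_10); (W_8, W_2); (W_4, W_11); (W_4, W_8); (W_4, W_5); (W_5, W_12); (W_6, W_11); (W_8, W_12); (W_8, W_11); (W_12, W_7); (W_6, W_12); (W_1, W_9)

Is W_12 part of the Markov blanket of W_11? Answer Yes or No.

No

W_11's parents: W_4, W_6, W_8.
Children of W_11: W_1, W_10.
Other parents of W_11's children:
  W_1 also has parent W_6.
  W_10's other parents are W_3, W_6, W_9.
MB(W_11) = {W_1, W_3, W_4, W_6, W_8, W_9, W_10}; W_12 is not in this set.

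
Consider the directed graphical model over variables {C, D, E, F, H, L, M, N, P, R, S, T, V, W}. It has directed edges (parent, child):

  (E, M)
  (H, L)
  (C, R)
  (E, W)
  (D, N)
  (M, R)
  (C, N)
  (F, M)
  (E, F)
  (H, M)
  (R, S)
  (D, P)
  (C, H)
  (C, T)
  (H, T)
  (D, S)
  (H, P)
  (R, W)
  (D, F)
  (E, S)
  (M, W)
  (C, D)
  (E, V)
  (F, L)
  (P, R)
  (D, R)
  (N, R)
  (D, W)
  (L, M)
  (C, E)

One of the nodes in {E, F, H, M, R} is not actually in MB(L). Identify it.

R

By definition, MB(L) is built from L's parents, L's children, and the co-parents of L.
Parents of L: F, H.
L's children: M.
Co-parents of L (other parents of its children):
  M also has parents E, F, H.
MB(L) = {E, F, H, M}.
R is neither a parent, child, nor co-parent of L, so it does not belong.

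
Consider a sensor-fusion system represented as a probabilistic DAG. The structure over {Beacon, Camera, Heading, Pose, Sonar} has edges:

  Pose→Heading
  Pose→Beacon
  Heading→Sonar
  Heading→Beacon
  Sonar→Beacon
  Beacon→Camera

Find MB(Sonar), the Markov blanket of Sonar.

A node's Markov blanket = Pa ∪ Ch ∪ (parents of Ch other than the node itself).
Sonar's parents: Heading.
Children of Sonar: Beacon.
For each child, the remaining parents (spouses of Sonar):
  parents(Beacon) \ {Sonar} = {Heading, Pose}.
Taking the union gives {Beacon, Heading, Pose}.

{Beacon, Heading, Pose}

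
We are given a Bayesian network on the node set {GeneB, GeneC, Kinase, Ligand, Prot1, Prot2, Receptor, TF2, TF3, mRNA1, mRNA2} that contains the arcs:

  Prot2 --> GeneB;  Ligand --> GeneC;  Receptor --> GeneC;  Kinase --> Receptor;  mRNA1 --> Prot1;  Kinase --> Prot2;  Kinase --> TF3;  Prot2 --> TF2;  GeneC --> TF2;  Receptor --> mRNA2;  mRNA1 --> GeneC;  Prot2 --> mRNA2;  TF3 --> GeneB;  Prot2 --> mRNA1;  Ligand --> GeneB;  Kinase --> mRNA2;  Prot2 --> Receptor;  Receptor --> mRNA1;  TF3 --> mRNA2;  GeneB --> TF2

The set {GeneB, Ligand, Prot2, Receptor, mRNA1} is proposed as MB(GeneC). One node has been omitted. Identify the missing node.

GeneC has parents Ligand, Receptor, mRNA1.
Children of GeneC: TF2.
For each child, the remaining parents (spouses of GeneC):
  TF2's other parents are GeneB, Prot2.
MB(GeneC) = {GeneB, Ligand, Prot2, Receptor, TF2, mRNA1}.
Comparing with the claimed set, TF2 is missing.

TF2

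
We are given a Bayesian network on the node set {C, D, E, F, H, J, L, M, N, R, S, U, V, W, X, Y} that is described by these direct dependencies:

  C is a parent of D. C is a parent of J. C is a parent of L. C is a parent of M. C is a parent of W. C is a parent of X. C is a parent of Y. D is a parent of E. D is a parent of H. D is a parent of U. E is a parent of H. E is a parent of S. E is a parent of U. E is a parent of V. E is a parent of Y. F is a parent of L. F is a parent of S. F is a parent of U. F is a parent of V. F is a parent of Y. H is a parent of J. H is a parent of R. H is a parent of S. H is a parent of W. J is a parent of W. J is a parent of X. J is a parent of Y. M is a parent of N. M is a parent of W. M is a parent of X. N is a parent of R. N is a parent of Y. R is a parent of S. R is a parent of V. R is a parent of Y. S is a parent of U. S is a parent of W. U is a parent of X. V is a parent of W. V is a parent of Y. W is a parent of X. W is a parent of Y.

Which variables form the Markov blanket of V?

The Markov blanket of a node is its parents, its children, and the other parents of its children.
Parents of V: E, F, R.
V has children W, Y.
For each child, the remaining parents (spouses of V):
  W's other parents are C, H, J, M, S.
  Y's other parents are C, E, F, J, N, R, W.
Union: {E, F, R} ∪ {W, Y} ∪ {C, E, F, H, J, M, N, R, S, W} = {C, E, F, H, J, M, N, R, S, W, Y}.

{C, E, F, H, J, M, N, R, S, W, Y}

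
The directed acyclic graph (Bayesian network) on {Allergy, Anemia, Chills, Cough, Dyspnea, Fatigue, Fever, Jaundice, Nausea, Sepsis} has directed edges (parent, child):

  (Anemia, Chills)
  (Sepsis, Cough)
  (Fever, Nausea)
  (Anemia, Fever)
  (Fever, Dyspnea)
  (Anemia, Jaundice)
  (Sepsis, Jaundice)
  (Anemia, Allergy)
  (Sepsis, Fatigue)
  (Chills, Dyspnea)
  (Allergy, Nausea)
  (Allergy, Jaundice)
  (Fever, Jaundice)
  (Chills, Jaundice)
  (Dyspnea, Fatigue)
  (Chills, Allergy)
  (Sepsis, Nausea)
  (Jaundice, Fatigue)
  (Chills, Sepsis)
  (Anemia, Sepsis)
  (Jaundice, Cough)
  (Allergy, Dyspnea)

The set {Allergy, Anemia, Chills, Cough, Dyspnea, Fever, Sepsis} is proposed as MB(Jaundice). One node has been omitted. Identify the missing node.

The Markov blanket of a node is its parents, its children, and the other parents of its children.
Jaundice's parents: Allergy, Anemia, Chills, Fever, Sepsis.
Children of Jaundice: Cough, Fatigue.
Parents of each child, excluding Jaundice:
  Cough: Sepsis
  Fatigue: Dyspnea, Sepsis
MB(Jaundice) = {Allergy, Anemia, Chills, Cough, Dyspnea, Fatigue, Fever, Sepsis}.
Comparing with the claimed set, Fatigue is missing.

Fatigue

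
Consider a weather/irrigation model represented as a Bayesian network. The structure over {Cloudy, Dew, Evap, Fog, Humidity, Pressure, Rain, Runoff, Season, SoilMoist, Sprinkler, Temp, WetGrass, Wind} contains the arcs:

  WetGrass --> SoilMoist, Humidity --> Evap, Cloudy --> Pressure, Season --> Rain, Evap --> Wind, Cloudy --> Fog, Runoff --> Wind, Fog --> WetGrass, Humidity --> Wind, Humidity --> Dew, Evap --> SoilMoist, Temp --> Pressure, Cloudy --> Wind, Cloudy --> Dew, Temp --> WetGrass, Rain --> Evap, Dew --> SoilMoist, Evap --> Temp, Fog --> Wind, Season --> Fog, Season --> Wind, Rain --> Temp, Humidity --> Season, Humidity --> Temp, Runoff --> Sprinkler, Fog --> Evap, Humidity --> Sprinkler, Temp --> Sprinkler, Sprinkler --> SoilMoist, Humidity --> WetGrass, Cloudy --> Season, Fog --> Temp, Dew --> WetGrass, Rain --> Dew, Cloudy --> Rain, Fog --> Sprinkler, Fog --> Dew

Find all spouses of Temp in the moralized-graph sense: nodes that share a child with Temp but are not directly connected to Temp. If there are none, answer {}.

Children of Temp: Pressure, Sprinkler, WetGrass.
  Pressure also has parent Cloudy.
  parents(WetGrass) \ {Temp} = {Dew, Fog, Humidity}.
  parents(Sprinkler) \ {Temp} = {Fog, Humidity, Runoff}.
Excluding nodes already adjacent to Temp (Evap, Fog, Humidity, Pressure, Rain, Sprinkler, WetGrass), the co-parent-only contribution is {Cloudy, Dew, Runoff}.

{Cloudy, Dew, Runoff}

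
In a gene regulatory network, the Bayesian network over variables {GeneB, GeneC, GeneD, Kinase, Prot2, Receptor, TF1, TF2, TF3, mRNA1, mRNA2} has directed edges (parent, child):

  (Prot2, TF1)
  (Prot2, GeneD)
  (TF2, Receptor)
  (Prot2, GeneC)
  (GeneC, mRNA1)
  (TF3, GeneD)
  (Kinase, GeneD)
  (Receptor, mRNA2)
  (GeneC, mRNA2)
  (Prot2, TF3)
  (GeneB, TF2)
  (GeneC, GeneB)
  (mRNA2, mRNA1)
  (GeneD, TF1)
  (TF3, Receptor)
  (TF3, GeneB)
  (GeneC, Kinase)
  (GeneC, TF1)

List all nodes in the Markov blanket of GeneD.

{GeneC, Kinase, Prot2, TF1, TF3}

Recall MB(v) = parents ∪ children ∪ spouses, where spouses are the other parents of v's children.
Pa(GeneD) = {Kinase, Prot2, TF3}.
Children of GeneD: TF1.
Co-parents of GeneD (other parents of its children):
  TF1: GeneC, Prot2
MB(GeneD) = {GeneC, Kinase, Prot2, TF1, TF3}.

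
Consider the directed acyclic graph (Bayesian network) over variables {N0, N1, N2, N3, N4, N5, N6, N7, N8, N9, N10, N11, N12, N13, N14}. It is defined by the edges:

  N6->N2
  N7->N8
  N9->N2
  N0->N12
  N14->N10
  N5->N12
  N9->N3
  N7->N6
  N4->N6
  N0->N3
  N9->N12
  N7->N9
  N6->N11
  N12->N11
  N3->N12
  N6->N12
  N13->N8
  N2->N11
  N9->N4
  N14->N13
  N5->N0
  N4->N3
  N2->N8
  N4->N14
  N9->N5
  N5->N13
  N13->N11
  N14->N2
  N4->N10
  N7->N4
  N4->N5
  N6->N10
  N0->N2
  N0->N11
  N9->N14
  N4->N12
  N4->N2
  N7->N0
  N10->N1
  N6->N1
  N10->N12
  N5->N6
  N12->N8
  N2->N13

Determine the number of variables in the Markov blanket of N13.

9

Recall MB(v) = parents ∪ children ∪ spouses, where spouses are the other parents of v's children.
Pa(N13) = {N2, N5, N14}.
N13 has children N8, N11.
For each child, the remaining parents (spouses of N13):
  parents(N8) \ {N13} = {N2, N7, N12}.
  N11's other parents are N0, N2, N6, N12.
MB(N13) = {N0, N2, N5, N6, N7, N8, N11, N12, N14}, which has 9 nodes.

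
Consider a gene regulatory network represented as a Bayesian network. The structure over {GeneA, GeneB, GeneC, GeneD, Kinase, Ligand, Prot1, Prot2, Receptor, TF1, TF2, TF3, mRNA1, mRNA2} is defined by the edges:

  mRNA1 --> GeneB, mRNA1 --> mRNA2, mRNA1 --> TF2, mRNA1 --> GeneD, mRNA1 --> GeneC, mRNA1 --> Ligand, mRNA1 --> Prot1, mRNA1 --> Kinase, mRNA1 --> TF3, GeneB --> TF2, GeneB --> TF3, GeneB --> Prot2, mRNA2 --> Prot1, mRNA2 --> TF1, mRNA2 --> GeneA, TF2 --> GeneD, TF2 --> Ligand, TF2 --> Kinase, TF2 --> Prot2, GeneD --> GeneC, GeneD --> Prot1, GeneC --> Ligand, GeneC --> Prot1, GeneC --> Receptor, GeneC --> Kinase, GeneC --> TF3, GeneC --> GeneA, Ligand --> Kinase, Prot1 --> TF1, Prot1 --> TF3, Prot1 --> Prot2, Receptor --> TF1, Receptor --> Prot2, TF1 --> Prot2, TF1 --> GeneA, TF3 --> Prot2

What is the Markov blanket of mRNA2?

{GeneA, GeneC, GeneD, Prot1, Receptor, TF1, mRNA1}

mRNA2's parents: mRNA1.
Ch(mRNA2) = {GeneA, Prot1, TF1}.
Other parents of mRNA2's children:
  Prot1's other parents are GeneC, GeneD, mRNA1.
  parents(TF1) \ {mRNA2} = {Prot1, Receptor}.
  GeneA also has parents GeneC, TF1.
So the Markov blanket of mRNA2 is {GeneA, GeneC, GeneD, Prot1, Receptor, TF1, mRNA1}.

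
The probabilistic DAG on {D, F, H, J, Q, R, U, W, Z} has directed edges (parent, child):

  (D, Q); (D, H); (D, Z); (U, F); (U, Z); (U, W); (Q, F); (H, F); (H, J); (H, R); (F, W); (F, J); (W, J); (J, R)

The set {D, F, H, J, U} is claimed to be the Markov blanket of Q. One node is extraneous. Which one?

A node's Markov blanket = Pa ∪ Ch ∪ (parents of Ch other than the node itself).
Q's parents: D.
Ch(Q) = {F}.
Other parents of Q's children:
  F: H, U
MB(Q) = {D, F, H, U}.
J is neither a parent, child, nor co-parent of Q, so it does not belong.

J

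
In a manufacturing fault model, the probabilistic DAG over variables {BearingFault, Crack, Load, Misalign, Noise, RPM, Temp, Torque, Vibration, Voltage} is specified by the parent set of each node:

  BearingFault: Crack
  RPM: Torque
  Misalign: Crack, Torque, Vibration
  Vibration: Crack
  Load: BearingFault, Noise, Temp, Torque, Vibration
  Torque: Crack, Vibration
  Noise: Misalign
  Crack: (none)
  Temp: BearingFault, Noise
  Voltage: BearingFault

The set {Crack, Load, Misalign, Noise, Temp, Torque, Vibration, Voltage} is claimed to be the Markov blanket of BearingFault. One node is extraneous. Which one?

Recall MB(v) = parents ∪ children ∪ spouses, where spouses are the other parents of v's children.
Parents of BearingFault: Crack.
Ch(BearingFault) = {Load, Temp, Voltage}.
Other parents of BearingFault's children:
  Temp also has parent Noise.
  Voltage has no other parent.
  Load's other parents are Noise, Temp, Torque, Vibration.
MB(BearingFault) = {Crack, Load, Noise, Temp, Torque, Vibration, Voltage}.
Misalign is neither a parent, child, nor co-parent of BearingFault, so it does not belong.

Misalign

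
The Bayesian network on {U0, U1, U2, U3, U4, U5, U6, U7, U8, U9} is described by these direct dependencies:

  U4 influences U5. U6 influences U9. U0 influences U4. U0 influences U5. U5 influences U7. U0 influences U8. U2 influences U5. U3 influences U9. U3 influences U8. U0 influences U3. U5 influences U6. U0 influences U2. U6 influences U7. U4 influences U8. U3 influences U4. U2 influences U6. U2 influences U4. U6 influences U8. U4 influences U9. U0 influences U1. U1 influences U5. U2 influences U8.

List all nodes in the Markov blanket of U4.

Parents of U4: U0, U2, U3.
Children of U4: U5, U8, U9.
Co-parents of U4 (other parents of its children):
  U5: U0, U1, U2
  U8: U0, U2, U3, U6
  U9: U3, U6
So the Markov blanket of U4 is {U0, U1, U2, U3, U5, U6, U8, U9}.

{U0, U1, U2, U3, U5, U6, U8, U9}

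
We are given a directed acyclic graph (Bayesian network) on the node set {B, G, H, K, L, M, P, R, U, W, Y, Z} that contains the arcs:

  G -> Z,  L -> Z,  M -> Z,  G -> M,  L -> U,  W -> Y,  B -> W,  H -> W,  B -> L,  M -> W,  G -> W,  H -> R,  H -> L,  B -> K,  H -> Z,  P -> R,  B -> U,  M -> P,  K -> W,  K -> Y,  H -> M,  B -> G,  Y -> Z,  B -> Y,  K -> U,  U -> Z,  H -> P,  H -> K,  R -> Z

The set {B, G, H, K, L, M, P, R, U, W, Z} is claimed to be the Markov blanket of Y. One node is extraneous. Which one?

P

Y's children: Z.
Parents of Y: B, K, W.
Co-parents of Y (other parents of its children):
  parents(Z) \ {Y} = {G, H, L, M, R, U}.
MB(Y) = {B, G, H, K, L, M, R, U, W, Z}.
P is neither a parent, child, nor co-parent of Y, so it does not belong.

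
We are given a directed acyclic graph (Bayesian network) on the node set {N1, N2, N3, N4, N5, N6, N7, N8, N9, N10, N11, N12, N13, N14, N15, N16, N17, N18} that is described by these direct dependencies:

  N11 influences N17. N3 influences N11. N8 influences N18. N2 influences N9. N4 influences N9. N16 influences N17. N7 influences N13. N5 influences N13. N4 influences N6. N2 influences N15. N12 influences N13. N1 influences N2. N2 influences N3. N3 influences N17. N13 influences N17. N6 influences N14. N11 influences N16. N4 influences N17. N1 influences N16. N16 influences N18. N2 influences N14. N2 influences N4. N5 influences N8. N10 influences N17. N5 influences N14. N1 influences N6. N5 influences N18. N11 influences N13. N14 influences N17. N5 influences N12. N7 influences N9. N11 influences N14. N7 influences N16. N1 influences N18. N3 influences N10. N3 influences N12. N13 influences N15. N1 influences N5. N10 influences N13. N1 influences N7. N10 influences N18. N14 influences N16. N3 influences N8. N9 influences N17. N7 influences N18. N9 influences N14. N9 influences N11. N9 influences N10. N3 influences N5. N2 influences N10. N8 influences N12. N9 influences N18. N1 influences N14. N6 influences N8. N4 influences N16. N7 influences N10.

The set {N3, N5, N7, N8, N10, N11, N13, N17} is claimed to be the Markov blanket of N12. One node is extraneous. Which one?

N17

Children of N12: N13.
N12 has parents N3, N5, N8.
Parents of each child, excluding N12:
  N13: N5, N7, N10, N11
MB(N12) = {N3, N5, N7, N8, N10, N11, N13}.
N17 is neither a parent, child, nor co-parent of N12, so it does not belong.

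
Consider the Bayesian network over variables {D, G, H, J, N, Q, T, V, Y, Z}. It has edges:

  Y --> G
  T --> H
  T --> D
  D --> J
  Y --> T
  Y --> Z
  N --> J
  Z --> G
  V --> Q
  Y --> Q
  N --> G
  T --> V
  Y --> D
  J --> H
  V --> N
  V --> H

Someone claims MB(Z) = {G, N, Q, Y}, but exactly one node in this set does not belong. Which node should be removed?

Recall MB(v) = parents ∪ children ∪ spouses, where spouses are the other parents of v's children.
Z has parent Y.
Z has child G.
Parents of each child, excluding Z:
  G: N, Y
MB(Z) = {G, N, Y}.
Q is neither a parent, child, nor co-parent of Z, so it does not belong.

Q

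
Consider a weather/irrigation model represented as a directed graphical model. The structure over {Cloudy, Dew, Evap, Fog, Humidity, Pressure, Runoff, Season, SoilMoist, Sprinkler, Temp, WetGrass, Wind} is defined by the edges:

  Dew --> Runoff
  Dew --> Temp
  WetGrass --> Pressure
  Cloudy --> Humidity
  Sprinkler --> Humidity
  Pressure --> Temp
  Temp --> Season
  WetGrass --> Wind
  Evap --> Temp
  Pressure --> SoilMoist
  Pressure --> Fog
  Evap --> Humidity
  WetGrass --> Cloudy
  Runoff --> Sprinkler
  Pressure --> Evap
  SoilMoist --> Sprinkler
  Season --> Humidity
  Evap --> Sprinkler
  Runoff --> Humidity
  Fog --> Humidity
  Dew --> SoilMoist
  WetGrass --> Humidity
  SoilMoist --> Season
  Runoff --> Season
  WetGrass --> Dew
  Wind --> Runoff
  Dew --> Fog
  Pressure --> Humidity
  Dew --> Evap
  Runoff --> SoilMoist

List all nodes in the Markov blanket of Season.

By definition, MB(Season) is built from Season's parents, Season's children, and the co-parents of Season.
Pa(Season) = {Runoff, SoilMoist, Temp}.
Season has child Humidity.
Co-parents of Season (other parents of its children):
  Humidity: Cloudy, Evap, Fog, Pressure, Runoff, Sprinkler, WetGrass
Union: {Runoff, SoilMoist, Temp} ∪ {Humidity} ∪ {Cloudy, Evap, Fog, Pressure, Runoff, Sprinkler, WetGrass} = {Cloudy, Evap, Fog, Humidity, Pressure, Runoff, SoilMoist, Sprinkler, Temp, WetGrass}.

{Cloudy, Evap, Fog, Humidity, Pressure, Runoff, SoilMoist, Sprinkler, Temp, WetGrass}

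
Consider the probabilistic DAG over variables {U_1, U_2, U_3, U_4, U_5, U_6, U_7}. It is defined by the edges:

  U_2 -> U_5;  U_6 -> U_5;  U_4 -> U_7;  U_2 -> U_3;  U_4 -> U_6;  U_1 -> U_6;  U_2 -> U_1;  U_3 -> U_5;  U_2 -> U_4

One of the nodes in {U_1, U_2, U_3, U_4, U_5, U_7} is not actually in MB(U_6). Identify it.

U_7

U_6's parents: U_1, U_4.
U_6 has child U_5.
For each child, the remaining parents (spouses of U_6):
  U_5's other parents are U_2, U_3.
MB(U_6) = {U_1, U_2, U_3, U_4, U_5}.
U_7 is neither a parent, child, nor co-parent of U_6, so it does not belong.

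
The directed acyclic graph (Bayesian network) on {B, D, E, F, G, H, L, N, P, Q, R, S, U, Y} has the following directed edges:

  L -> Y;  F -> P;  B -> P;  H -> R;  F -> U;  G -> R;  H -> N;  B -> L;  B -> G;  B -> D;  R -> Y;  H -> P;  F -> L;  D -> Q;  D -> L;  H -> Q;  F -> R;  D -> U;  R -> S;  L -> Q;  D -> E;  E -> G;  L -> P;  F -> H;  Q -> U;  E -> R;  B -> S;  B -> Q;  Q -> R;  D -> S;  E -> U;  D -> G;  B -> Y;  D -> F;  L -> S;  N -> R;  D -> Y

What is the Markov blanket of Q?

Q's parents: B, D, H, L.
Q has children R, U.
Other parents of Q's children:
  R: E, F, G, H, N
  U: D, E, F
Taking the union gives {B, D, E, F, G, H, L, N, R, U}.

{B, D, E, F, G, H, L, N, R, U}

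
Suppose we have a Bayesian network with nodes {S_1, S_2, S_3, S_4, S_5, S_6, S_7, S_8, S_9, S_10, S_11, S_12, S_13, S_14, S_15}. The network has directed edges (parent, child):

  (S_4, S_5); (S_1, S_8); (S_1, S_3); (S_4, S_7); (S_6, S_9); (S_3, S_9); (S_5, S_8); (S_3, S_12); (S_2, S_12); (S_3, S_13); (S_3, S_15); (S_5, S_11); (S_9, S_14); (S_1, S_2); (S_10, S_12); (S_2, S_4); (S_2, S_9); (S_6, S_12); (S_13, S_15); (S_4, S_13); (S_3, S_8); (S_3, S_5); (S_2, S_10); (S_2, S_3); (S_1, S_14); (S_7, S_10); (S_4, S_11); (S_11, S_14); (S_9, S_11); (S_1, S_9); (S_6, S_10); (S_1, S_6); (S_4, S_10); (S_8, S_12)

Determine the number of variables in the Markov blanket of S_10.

7

S_10 has child S_12.
Pa(S_10) = {S_2, S_4, S_6, S_7}.
Co-parents of S_10 (other parents of its children):
  parents(S_12) \ {S_10} = {S_2, S_3, S_6, S_8}.
MB(S_10) = {S_2, S_3, S_4, S_6, S_7, S_8, S_12}, which has 7 nodes.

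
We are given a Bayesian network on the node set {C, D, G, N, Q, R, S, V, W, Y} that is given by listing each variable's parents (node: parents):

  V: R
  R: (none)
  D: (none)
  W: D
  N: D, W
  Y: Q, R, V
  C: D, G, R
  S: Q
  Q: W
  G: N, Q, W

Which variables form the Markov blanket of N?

{D, G, Q, W}

N has parents D, W.
N has child G.
Co-parents of N (other parents of its children):
  G also has parents Q, W.
Taking the union gives {D, G, Q, W}.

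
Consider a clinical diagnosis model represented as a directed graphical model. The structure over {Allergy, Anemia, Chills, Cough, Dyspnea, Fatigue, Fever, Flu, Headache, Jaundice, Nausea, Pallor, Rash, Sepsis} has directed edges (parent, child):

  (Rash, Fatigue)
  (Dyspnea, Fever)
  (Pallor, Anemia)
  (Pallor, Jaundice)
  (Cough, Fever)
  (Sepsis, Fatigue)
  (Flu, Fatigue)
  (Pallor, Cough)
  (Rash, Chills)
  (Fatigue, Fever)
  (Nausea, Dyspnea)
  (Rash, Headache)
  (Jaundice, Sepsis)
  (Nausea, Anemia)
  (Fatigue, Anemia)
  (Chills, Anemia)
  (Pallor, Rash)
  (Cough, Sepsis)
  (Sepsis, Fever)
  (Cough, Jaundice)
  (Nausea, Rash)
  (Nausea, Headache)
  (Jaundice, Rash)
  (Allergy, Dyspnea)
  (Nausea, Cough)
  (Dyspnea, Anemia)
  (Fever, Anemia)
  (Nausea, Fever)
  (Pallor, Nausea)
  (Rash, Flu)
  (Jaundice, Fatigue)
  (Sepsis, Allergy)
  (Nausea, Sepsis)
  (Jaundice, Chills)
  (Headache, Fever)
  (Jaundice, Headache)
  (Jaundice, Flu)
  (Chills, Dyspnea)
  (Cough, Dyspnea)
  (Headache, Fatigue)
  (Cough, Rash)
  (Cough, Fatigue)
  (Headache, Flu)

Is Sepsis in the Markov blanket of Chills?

By definition, MB(Chills) is built from Chills's parents, Chills's children, and the co-parents of Chills.
Chills has parents Jaundice, Rash.
Ch(Chills) = {Anemia, Dyspnea}.
For each child, the remaining parents (spouses of Chills):
  Dyspnea: Allergy, Cough, Nausea
  Anemia: Dyspnea, Fatigue, Fever, Nausea, Pallor
MB(Chills) = {Allergy, Anemia, Cough, Dyspnea, Fatigue, Fever, Jaundice, Nausea, Pallor, Rash}; Sepsis is not in this set.

No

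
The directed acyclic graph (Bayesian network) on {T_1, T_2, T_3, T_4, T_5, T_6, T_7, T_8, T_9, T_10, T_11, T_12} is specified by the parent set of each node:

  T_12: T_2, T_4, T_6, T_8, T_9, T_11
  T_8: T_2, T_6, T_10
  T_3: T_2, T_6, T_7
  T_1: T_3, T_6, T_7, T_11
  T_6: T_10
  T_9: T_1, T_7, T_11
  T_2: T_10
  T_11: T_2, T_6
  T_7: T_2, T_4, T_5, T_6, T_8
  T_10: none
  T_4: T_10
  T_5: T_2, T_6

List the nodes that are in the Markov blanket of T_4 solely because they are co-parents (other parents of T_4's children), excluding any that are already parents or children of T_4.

{T_2, T_5, T_6, T_8, T_9, T_11}

Children of T_4: T_7, T_12.
  T_7: T_2, T_5, T_6, T_8
  T_12: T_2, T_6, T_8, T_9, T_11
Excluding nodes already adjacent to T_4 (T_7, T_10, T_12), the co-parent-only contribution is {T_2, T_5, T_6, T_8, T_9, T_11}.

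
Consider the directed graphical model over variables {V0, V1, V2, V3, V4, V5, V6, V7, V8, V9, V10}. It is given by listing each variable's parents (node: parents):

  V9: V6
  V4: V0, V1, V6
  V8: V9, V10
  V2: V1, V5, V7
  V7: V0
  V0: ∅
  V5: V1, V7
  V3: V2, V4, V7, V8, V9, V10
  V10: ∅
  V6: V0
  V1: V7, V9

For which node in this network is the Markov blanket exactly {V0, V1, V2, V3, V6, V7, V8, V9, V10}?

V4

The target node must have every member of {V0, V1, V2, V3, V6, V7, V8, V9, V10} as a parent, child, or co-parent, and no others.
Parents of V4: V0, V1, V6; children: V3; co-parents: V2, V7, V8, V9, V10.
These exactly cover the given set, so the node is V4.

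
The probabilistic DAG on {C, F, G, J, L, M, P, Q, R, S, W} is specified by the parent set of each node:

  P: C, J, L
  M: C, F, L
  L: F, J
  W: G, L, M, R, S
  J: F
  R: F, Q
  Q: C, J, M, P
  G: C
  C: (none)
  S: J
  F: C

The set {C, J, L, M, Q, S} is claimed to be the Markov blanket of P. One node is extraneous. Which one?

S

The Markov blanket of a node is its parents, its children, and the other parents of its children.
Pa(P) = {C, J, L}.
P's children: Q.
For each child, the remaining parents (spouses of P):
  Q's other parents are C, J, M.
MB(P) = {C, J, L, M, Q}.
S is neither a parent, child, nor co-parent of P, so it does not belong.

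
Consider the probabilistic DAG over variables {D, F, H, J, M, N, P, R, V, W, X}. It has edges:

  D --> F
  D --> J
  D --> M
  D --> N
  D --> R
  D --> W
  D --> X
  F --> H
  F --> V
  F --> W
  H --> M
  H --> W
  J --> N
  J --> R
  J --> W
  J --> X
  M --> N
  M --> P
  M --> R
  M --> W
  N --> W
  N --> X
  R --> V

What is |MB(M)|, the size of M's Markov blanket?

8

M's parents: D, H.
M's children: N, P, R, W.
Parents of each child, excluding M:
  parents(N) \ {M} = {D, J}.
  P has no other parent.
  R also has parents D, J.
  W also has parents D, F, H, J, N.
MB(M) = {D, F, H, J, N, P, R, W}, which has 8 nodes.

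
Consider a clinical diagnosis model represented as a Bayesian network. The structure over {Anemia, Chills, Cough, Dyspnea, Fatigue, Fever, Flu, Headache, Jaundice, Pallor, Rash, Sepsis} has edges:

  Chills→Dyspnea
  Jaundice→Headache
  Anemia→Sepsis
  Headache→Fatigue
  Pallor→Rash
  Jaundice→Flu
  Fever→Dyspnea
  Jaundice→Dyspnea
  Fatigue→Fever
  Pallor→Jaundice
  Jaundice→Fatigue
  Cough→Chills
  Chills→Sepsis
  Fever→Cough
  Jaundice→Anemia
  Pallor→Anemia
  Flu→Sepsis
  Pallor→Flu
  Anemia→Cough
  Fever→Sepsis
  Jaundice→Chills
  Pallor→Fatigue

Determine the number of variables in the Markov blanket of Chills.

7

Recall MB(v) = parents ∪ children ∪ spouses, where spouses are the other parents of v's children.
Parents of Chills: Cough, Jaundice.
Chills's children: Dyspnea, Sepsis.
For each child, the remaining parents (spouses of Chills):
  Dyspnea also has parents Fever, Jaundice.
  parents(Sepsis) \ {Chills} = {Anemia, Fever, Flu}.
MB(Chills) = {Anemia, Cough, Dyspnea, Fever, Flu, Jaundice, Sepsis}, which has 7 nodes.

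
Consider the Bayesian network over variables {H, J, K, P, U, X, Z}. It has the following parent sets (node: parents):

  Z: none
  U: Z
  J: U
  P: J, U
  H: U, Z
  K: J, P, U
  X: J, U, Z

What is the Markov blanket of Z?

The Markov blanket of a node is its parents, its children, and the other parents of its children.
Parents of Z: none.
Children of Z: H, U, X.
Parents of each child, excluding Z:
  U has no other parent.
  parents(H) \ {Z} = {U}.
  parents(X) \ {Z} = {J, U}.
Taking the union gives {H, J, U, X}.

{H, J, U, X}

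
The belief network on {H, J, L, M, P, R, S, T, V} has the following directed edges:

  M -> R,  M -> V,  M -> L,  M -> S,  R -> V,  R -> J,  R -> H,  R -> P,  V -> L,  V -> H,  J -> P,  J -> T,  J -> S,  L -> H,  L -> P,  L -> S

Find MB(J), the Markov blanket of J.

{L, M, P, R, S, T}

By definition, MB(J) is built from J's parents, J's children, and the co-parents of J.
J has children P, S, T.
Pa(J) = {R}.
Co-parents of J (other parents of its children):
  P: L, R
  T: —
  S: L, M
So the Markov blanket of J is {L, M, P, R, S, T}.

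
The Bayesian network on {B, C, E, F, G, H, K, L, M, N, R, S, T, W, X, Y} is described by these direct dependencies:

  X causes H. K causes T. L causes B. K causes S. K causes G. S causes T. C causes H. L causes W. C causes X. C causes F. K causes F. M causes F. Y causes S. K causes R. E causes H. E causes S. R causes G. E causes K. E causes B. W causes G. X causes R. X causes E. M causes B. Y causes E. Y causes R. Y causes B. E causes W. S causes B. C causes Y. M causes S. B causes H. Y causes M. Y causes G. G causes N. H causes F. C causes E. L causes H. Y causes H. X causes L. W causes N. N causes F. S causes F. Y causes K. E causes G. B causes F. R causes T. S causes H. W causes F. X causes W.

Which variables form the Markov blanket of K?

The Markov blanket of a node is its parents, its children, and the other parents of its children.
Children of K: F, G, R, S, T.
K has parents E, Y.
Co-parents of K (other parents of its children):
  R: X, Y
  S: E, M, Y
  T: R, S
  G: E, R, W, Y
  F: B, C, H, M, N, S, W
Union: {E, Y} ∪ {F, G, R, S, T} ∪ {B, C, E, H, M, N, R, S, W, X, Y} = {B, C, E, F, G, H, M, N, R, S, T, W, X, Y}.

{B, C, E, F, G, H, M, N, R, S, T, W, X, Y}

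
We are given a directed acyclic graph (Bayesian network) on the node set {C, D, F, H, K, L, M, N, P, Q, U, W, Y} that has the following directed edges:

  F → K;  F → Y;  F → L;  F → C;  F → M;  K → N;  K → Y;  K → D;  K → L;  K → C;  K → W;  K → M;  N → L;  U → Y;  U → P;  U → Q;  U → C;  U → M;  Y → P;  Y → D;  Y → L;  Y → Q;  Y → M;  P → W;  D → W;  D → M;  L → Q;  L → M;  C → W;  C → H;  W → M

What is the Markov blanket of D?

Parents of D: K, Y.
Ch(D) = {M, W}.
For each child, the remaining parents (spouses of D):
  parents(W) \ {D} = {C, K, P}.
  parents(M) \ {D} = {F, K, L, U, W, Y}.
Union: {K, Y} ∪ {M, W} ∪ {C, F, K, L, P, U, W, Y} = {C, F, K, L, M, P, U, W, Y}.

{C, F, K, L, M, P, U, W, Y}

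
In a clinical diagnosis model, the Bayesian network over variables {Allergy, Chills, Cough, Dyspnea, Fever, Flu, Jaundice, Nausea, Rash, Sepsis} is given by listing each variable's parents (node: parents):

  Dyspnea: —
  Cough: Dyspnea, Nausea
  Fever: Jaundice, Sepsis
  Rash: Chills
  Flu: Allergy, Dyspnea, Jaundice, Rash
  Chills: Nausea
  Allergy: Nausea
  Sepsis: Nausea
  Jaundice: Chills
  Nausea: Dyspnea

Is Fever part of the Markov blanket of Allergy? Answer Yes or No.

No

A node's Markov blanket = Pa ∪ Ch ∪ (parents of Ch other than the node itself).
Allergy has parent Nausea.
Allergy has child Flu.
For each child, the remaining parents (spouses of Allergy):
  Flu: Dyspnea, Jaundice, Rash
MB(Allergy) = {Dyspnea, Flu, Jaundice, Nausea, Rash}; Fever is not in this set.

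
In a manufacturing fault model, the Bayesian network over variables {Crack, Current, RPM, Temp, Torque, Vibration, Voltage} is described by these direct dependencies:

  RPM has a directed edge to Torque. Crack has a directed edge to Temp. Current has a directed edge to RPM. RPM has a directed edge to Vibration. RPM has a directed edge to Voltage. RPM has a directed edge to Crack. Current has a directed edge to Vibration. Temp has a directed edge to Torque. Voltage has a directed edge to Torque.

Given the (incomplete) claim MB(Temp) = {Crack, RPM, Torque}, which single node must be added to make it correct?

A node's Markov blanket = Pa ∪ Ch ∪ (parents of Ch other than the node itself).
Pa(Temp) = {Crack}.
Children of Temp: Torque.
For each child, the remaining parents (spouses of Temp):
  parents(Torque) \ {Temp} = {RPM, Voltage}.
MB(Temp) = {Crack, RPM, Torque, Voltage}.
Comparing with the claimed set, Voltage is missing.

Voltage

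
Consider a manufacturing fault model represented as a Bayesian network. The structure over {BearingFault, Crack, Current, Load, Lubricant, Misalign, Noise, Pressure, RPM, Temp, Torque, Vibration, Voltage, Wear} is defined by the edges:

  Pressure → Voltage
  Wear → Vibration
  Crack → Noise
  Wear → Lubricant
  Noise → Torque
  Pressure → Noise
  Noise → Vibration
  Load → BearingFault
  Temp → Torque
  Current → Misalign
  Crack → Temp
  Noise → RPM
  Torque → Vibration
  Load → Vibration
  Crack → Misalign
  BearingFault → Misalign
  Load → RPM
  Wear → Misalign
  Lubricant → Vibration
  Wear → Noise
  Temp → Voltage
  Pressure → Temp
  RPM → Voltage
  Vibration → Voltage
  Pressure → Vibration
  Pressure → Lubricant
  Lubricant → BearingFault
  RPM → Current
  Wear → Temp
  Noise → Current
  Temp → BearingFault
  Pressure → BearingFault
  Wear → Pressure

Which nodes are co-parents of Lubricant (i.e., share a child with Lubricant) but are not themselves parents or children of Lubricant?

{Load, Noise, Temp, Torque}

Children of Lubricant: BearingFault, Vibration.
  parents(Vibration) \ {Lubricant} = {Load, Noise, Pressure, Torque, Wear}.
  BearingFault's other parents are Load, Pressure, Temp.
Excluding nodes already adjacent to Lubricant (BearingFault, Pressure, Vibration, Wear), the co-parent-only contribution is {Load, Noise, Temp, Torque}.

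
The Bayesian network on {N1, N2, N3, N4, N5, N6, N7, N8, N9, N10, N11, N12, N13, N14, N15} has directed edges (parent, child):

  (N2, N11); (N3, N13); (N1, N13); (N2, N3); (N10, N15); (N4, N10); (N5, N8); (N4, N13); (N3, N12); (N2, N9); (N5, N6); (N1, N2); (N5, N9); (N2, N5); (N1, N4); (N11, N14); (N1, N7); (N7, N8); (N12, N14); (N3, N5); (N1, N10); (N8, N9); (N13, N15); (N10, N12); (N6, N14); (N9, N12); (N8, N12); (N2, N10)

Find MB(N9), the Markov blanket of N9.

{N2, N3, N5, N8, N10, N12}

Recall MB(v) = parents ∪ children ∪ spouses, where spouses are the other parents of v's children.
Pa(N9) = {N2, N5, N8}.
N9 has child N12.
For each child, the remaining parents (spouses of N9):
  N12: N3, N8, N10
So the Markov blanket of N9 is {N2, N3, N5, N8, N10, N12}.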